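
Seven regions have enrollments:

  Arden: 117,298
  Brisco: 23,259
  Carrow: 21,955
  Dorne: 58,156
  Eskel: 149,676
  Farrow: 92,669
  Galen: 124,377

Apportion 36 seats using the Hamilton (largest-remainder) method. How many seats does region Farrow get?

The standard divisor is 587390/36 ≈ 16316.389.
Standard quotas: Arden 7.1890, Brisco 1.4255, Carrow 1.3456, Dorne 3.5643, Eskel 9.1734, Farrow 5.6795, Galen 7.6228.
Lower quotas: Arden 7, Brisco 1, Carrow 1, Dorne 3, Eskel 9, Farrow 5, Galen 7 (sum 33, leaving 3 seats).
Remainders in descending order: Farrow 0.6795, Galen 0.6228, Dorne 0.5643, Brisco 0.4255, Carrow 0.3456, Arden 0.1890, Eskel 0.1734.
Largest remainders: Farrow, Galen, Dorne receive the extra seats.
Farrow receives 6.

6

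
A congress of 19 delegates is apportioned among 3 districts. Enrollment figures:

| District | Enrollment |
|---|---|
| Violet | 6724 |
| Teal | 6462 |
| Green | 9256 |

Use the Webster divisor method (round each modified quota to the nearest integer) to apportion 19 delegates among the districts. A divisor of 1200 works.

Violet 6, Teal 5, Green 8

With modified divisor 1200: modified quotas Violet 5.603, Teal 5.385, Green 7.713.
Rounding to the nearest integer: Violet 6, Teal 5, Green 8 (total 19).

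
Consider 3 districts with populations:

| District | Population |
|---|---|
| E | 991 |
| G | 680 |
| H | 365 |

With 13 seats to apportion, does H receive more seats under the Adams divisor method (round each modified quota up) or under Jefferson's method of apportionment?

Adams

Adams: E 6, G 4, H 3.
Jefferson: E 7, G 4, H 2.
H gets 3 under Adams and 2 under Jefferson.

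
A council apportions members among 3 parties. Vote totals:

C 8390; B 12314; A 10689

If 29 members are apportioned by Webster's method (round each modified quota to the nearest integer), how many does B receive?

11

Standard divisor 31393/29 ≈ 1082.517; standard quotas: C 7.750, B 11.375, A 9.874.
Rounding to the nearest integer gives C 8, B 11, A 10 — total 29, matching the house size, so no adjustment is needed.
B receives 11.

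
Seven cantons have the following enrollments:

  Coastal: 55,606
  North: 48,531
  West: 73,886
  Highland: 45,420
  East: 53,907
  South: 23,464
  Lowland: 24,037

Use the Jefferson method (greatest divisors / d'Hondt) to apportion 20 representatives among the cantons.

Standard divisor 324851/20 ≈ 16242.55; standard quotas: Coastal 3.423, North 2.988, West 4.549, Highland 2.796, East 3.319, South 1.445, Lowland 1.480.
Rounding down gives 3, 2, 4, 2, 3, 1, 1 = 16 seats, so the divisor must be adjusted.
With modified divisor 13700: modified quotas Coastal 4.059, North 3.542, West 5.393, Highland 3.315, East 3.935, South 1.713, Lowland 1.755.
Rounding down: Coastal 4, North 3, West 5, Highland 3, East 3, South 1, Lowland 1 (total 20).

Coastal 4, North 3, West 5, Highland 3, East 3, South 1, Lowland 1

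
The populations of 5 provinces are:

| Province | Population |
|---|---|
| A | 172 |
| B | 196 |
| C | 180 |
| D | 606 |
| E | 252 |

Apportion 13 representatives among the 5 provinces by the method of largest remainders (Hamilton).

The standard divisor is 1406/13 ≈ 108.154.
Standard quotas: A 1.590, B 1.812, C 1.664, D 5.603, E 2.330.
Lower quotas: A 1, B 1, C 1, D 5, E 2 (sum 10, leaving 3 seats).
Remainders in descending order: B 0.812, C 0.664, D 0.603, A 0.590, E 0.330.
Largest remainders: B, C, D receive the extra seats.

A 1, B 2, C 2, D 6, E 2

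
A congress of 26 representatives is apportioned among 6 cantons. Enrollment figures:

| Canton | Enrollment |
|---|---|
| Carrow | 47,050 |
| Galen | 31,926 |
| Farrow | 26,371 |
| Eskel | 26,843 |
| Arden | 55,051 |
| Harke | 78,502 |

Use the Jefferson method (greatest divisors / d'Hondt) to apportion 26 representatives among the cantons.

Carrow=5, Galen=3, Farrow=2, Eskel=2, Arden=6, Harke=8

Standard divisor 265743/26 ≈ 10220.885; standard quotas: Carrow 4.603, Galen 3.124, Farrow 2.580, Eskel 2.626, Arden 5.386, Harke 7.681.
Rounding down gives 4, 3, 2, 2, 5, 7 = 23 seats, so the divisor must be adjusted.
With modified divisor 9100: modified quotas Carrow 5.170, Galen 3.508, Farrow 2.898, Eskel 2.950, Arden 6.050, Harke 8.627.
Rounding down: Carrow 5, Galen 3, Farrow 2, Eskel 2, Arden 6, Harke 8 (total 26).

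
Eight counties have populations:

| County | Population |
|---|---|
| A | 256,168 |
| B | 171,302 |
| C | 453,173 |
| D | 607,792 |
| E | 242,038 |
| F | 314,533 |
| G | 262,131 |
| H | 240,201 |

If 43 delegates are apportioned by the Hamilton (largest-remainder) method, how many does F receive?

The standard divisor is 2547338/43 ≈ 59240.419.
Standard quotas: A 4.3242, B 2.8916, C 7.6497, D 10.2598, E 4.0857, F 5.3094, G 4.4249, H 4.0547.
Lower quotas: A 4, B 2, C 7, D 10, E 4, F 5, G 4, H 4 (sum 40, leaving 3 seats).
Remainders in descending order: B 0.8916, C 0.6497, G 0.4249, A 0.3242, F 0.3094, D 0.2598, E 0.0857, H 0.0547.
Largest remainders: B, C, G receive the extra seats.
F receives 5.

5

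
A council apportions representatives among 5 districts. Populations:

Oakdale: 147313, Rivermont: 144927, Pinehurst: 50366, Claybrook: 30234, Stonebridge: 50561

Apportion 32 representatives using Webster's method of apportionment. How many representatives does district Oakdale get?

11

Standard divisor 423401/32 ≈ 13231.281; standard quotas: Oakdale 11.134, Rivermont 10.953, Pinehurst 3.807, Claybrook 2.285, Stonebridge 3.821.
Rounding to the nearest integer gives Oakdale 11, Rivermont 11, Pinehurst 4, Claybrook 2, Stonebridge 4 — total 32, matching the house size, so no adjustment is needed.
Oakdale receives 11.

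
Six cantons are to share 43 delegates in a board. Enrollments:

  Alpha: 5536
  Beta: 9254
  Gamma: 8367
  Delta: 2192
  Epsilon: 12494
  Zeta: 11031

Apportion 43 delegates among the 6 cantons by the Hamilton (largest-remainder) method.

Alpha 5; Beta 8; Gamma 7; Delta 2; Epsilon 11; Zeta 10

The standard divisor is 48874/43 ≈ 1136.605.
Standard quotas: Alpha 4.8706, Beta 8.1418, Gamma 7.3614, Delta 1.9286, Epsilon 10.9924, Zeta 9.7052.
Lower quotas: Alpha 4, Beta 8, Gamma 7, Delta 1, Epsilon 10, Zeta 9 (sum 39, leaving 4 seats).
Remainders in descending order: Epsilon 0.9924, Delta 0.9286, Alpha 0.8706, Zeta 0.7052, Gamma 0.3614, Beta 0.1418.
Largest remainders: Epsilon, Delta, Alpha, Zeta receive the extra seats.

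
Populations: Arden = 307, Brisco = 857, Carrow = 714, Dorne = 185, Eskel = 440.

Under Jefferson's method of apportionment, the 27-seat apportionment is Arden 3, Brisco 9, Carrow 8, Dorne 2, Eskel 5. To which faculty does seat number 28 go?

Priority for the next seat is population ÷ (current seats + 1).
Priorities: Arden 76.750, Brisco 85.700, Carrow 79.333, Dorne 61.667, Eskel 73.333.
Highest priority: Brisco.

Brisco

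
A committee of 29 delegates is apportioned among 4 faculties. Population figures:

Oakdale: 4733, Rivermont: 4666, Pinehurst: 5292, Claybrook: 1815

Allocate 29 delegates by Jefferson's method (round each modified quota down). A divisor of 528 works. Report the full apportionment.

Oakdale 8; Rivermont 8; Pinehurst 10; Claybrook 3

With modified divisor 528: modified quotas Oakdale 8.964, Rivermont 8.837, Pinehurst 10.023, Claybrook 3.438.
Rounding down: Oakdale 8, Rivermont 8, Pinehurst 10, Claybrook 3 (total 29).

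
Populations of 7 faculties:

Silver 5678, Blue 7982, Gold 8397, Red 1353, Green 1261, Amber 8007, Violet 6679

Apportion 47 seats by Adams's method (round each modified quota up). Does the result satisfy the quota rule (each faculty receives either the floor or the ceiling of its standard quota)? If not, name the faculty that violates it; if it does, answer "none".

Standard quotas: Silver 6.781, Blue 9.532, Gold 10.028, Red 1.616, Green 1.506, Amber 9.562, Violet 7.976.
Adams allocation: Silver 7, Blue 9, Gold 10, Red 2, Green 2, Amber 9, Violet 8.
Every allocation lies between the lower and upper quota.

none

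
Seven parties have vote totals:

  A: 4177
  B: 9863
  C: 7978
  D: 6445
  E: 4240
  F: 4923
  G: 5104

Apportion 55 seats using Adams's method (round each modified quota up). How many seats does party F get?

Standard divisor 42730/55 ≈ 776.909; standard quotas: A 5.376, B 12.695, C 10.269, D 8.296, E 5.458, F 6.337, G 6.570.
Rounding up gives 6, 13, 11, 9, 6, 7, 7 = 59 seats, so the divisor must be adjusted.
With modified divisor 830: modified quotas A 5.033, B 11.883, C 9.612, D 7.765, E 5.108, F 5.931, G 6.149.
Rounding up: A 6, B 12, C 10, D 8, E 6, F 6, G 7 (total 55).
F receives 6.

6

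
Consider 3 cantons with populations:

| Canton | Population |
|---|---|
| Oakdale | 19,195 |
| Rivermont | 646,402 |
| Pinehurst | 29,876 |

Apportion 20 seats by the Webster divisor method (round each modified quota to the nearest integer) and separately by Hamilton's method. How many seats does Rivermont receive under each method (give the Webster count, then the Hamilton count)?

Webster: Oakdale 1, Rivermont 18, Pinehurst 1.
Hamilton: Oakdale 0, Rivermont 19, Pinehurst 1.
Rivermont gets 18 under Webster and 19 under Hamilton.

18 and 19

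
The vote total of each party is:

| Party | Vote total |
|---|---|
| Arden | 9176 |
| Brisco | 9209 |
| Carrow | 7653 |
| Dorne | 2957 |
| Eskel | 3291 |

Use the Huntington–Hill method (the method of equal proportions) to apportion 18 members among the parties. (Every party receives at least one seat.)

With divisor 1882: modified quotas Arden 4.876, Brisco 4.893, Carrow 4.066, Dorne 1.571, Eskel 1.749.
Geometric-mean thresholds: Arden √(4·5)=4.472, Brisco √(4·5)=4.472, Carrow √(4·5)=4.472, Dorne √(1·2)=1.414, Eskel √(1·2)=1.414.
Each quota rounded against its threshold gives Arden 5, Brisco 5, Carrow 4, Dorne 2, Eskel 2 (total 18).

Arden: 5, Brisco: 5, Carrow: 4, Dorne: 2, Eskel: 2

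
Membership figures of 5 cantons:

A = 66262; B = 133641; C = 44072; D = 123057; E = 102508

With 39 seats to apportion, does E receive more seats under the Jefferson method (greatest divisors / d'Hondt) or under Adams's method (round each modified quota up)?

Jefferson

Jefferson: A 5, B 11, C 3, D 11, E 9.
Adams: A 6, B 11, C 4, D 10, E 8.
E gets 9 under Jefferson and 8 under Adams.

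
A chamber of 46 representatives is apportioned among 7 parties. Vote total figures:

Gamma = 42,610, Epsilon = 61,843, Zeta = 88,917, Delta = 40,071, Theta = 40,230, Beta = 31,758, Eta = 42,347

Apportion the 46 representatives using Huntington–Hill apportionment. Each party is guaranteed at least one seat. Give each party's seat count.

Gamma: 6, Epsilon: 8, Zeta: 12, Delta: 5, Theta: 5, Beta: 4, Eta: 6

With divisor 7538: modified quotas Gamma 5.653, Epsilon 8.204, Zeta 11.796, Delta 5.316, Theta 5.337, Beta 4.213, Eta 5.618.
Geometric-mean thresholds: Gamma √(5·6)=5.477, Epsilon √(8·9)=8.485, Zeta √(11·12)=11.489, Delta √(5·6)=5.477, Theta √(5·6)=5.477, Beta √(4·5)=4.472, Eta √(5·6)=5.477.
Each quota rounded against its threshold gives Gamma 6, Epsilon 8, Zeta 12, Delta 5, Theta 5, Beta 4, Eta 6 (total 46).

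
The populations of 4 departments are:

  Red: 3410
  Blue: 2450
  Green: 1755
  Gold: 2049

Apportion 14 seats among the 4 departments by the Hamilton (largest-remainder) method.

Total 9664; standard divisor 9664/14 ≈ 690.286.
Standard quotas: Red 4.940, Blue 3.549, Green 2.542, Gold 2.968.
Lower quotas: Red 4, Blue 3, Green 2, Gold 2 (sum 11, leaving 3 seats).
Remainders in descending order: Gold 0.968, Red 0.940, Blue 0.549, Green 0.542.
The surplus seats go to Gold, Red, Blue.

Red 5, Blue 4, Green 2, Gold 3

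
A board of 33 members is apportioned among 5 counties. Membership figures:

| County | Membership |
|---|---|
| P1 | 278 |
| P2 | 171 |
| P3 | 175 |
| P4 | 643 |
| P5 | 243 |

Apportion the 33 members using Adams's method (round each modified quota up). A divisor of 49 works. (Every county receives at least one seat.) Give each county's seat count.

P1 6, P2 4, P3 4, P4 14, P5 5

With modified divisor 49: modified quotas P1 5.673, P2 3.490, P3 3.571, P4 13.122, P5 4.959.
Rounding up: P1 6, P2 4, P3 4, P4 14, P5 5 (total 33).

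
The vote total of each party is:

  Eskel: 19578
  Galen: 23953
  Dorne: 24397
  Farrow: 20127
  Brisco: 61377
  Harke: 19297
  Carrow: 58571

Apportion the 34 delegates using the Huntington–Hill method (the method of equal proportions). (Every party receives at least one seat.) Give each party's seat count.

With divisor 6909: modified quotas Eskel 2.834, Galen 3.467, Dorne 3.531, Farrow 2.913, Brisco 8.884, Harke 2.793, Carrow 8.477.
Geometric-mean thresholds: Eskel √(2·3)=2.449, Galen √(3·4)=3.464, Dorne √(3·4)=3.464, Farrow √(2·3)=2.449, Brisco √(8·9)=8.485, Harke √(2·3)=2.449, Carrow √(8·9)=8.485.
Each quota rounded against its threshold gives Eskel 3, Galen 4, Dorne 4, Farrow 3, Brisco 9, Harke 3, Carrow 8 (total 34).

Eskel 3, Galen 4, Dorne 4, Farrow 3, Brisco 9, Harke 3, Carrow 8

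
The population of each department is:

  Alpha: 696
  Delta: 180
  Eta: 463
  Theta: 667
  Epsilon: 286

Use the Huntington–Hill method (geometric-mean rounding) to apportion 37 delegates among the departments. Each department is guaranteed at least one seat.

Alpha 11, Delta 3, Eta 7, Theta 11, Epsilon 5

With divisor 63: modified quotas Alpha 11.048, Delta 2.857, Eta 7.349, Theta 10.587, Epsilon 4.540.
Geometric-mean thresholds: Alpha √(11·12)=11.489, Delta √(2·3)=2.449, Eta √(7·8)=7.483, Theta √(10·11)=10.488, Epsilon √(4·5)=4.472.
Each quota rounded against its threshold gives Alpha 11, Delta 3, Eta 7, Theta 11, Epsilon 5 (total 37).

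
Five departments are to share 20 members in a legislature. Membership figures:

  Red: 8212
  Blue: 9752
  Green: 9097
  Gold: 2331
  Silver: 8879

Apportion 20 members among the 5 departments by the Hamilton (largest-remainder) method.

Red 4; Blue 5; Green 5; Gold 1; Silver 5

The standard divisor is 38271/20 ≈ 1913.55.
Standard quotas: Red 4.2915, Blue 5.0963, Green 4.7540, Gold 1.2182, Silver 4.6401.
Lower quotas: Red 4, Blue 5, Green 4, Gold 1, Silver 4 (sum 18, leaving 2 seats).
Remainders in descending order: Green 0.7540, Silver 0.6401, Red 0.2915, Gold 0.2182, Blue 0.0963.
Largest remainders: Green, Silver receive the extra seats.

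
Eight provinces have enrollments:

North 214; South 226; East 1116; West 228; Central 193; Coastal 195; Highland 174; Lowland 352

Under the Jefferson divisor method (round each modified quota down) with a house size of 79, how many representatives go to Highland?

Standard divisor 2698/79 ≈ 34.152; standard quotas: North 6.266, South 6.617, East 32.678, West 6.676, Central 5.651, Coastal 5.710, Highland 5.095, Lowland 10.307.
Rounding down gives 6, 6, 32, 6, 5, 5, 5, 10 = 75 seats, so the divisor must be adjusted.
With modified divisor 32.39: modified quotas North 6.607, South 6.977, East 34.455, West 7.039, Central 5.959, Coastal 6.020, Highland 5.372, Lowland 10.868.
Rounding down: North 6, South 6, East 34, West 7, Central 5, Coastal 6, Highland 5, Lowland 10 (total 79).
Highland receives 5.

5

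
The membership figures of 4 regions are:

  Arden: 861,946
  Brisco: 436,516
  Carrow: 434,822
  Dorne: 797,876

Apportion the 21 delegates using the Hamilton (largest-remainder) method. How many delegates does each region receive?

Standard divisor: 2531160 ÷ 21 ≈ 120531.429.
Standard quotas: Arden 7.1512, Brisco 3.6216, Carrow 3.6075, Dorne 6.6197.
Lower quotas: Arden 7, Brisco 3, Carrow 3, Dorne 6 (sum 19, leaving 2 seats).
Remainders in descending order: Brisco 0.6216, Dorne 0.6197, Carrow 0.6075, Arden 0.1512.
Largest remainders: Brisco, Dorne receive the extra seats.

Arden: 7, Brisco: 4, Carrow: 3, Dorne: 7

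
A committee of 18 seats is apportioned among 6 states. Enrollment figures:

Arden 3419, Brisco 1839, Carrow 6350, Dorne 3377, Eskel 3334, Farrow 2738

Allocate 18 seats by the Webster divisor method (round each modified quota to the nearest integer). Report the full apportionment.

Arden=3, Brisco=2, Carrow=5, Dorne=3, Eskel=3, Farrow=2

Standard divisor 21057/18 ≈ 1169.833; standard quotas: Arden 2.923, Brisco 1.572, Carrow 5.428, Dorne 2.887, Eskel 2.850, Farrow 2.341.
Rounding to the nearest integer gives Arden 3, Brisco 2, Carrow 5, Dorne 3, Eskel 3, Farrow 2 — total 18, matching the house size, so no adjustment is needed.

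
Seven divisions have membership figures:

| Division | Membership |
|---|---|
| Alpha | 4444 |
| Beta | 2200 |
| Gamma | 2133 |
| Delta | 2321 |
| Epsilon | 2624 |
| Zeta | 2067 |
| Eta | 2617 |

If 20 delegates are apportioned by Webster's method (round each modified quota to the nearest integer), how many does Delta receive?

Standard divisor 18406/20 ≈ 920.3; standard quotas: Alpha 4.829, Beta 2.391, Gamma 2.318, Delta 2.522, Epsilon 2.851, Zeta 2.246, Eta 2.844.
Rounding to the nearest integer gives Alpha 5, Beta 2, Gamma 2, Delta 3, Epsilon 3, Zeta 2, Eta 3 — total 20, matching the house size, so no adjustment is needed.
Delta receives 3.

3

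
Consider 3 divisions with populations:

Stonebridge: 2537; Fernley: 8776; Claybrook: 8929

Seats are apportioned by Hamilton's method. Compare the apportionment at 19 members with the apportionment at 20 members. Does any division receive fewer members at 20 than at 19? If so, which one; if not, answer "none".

At 19 seats: Stonebridge 3, Fernley 8, Claybrook 8.
At 20 seats: Stonebridge 2, Fernley 9, Claybrook 9.
Stonebridge drops from 3 to 2.

Stonebridge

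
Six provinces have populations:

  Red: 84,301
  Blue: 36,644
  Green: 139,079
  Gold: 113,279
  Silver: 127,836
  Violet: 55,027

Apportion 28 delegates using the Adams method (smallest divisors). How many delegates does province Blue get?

Standard divisor 556166/28 ≈ 19863.071; standard quotas: Red 4.244, Blue 1.845, Green 7.002, Gold 5.703, Silver 6.436, Violet 2.770.
Rounding up gives 5, 2, 8, 6, 7, 3 = 31 seats, so the divisor must be adjusted.
With modified divisor 22000: modified quotas Red 3.832, Blue 1.666, Green 6.322, Gold 5.149, Silver 5.811, Violet 2.501.
Rounding up: Red 4, Blue 2, Green 7, Gold 6, Silver 6, Violet 3 (total 28).
Blue receives 2.

2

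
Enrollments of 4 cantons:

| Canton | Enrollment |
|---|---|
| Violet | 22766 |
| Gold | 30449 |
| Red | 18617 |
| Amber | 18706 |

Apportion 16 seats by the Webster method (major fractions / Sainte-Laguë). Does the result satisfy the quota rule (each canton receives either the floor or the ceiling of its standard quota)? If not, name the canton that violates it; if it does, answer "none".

none

Standard quotas: Violet 4.023, Gold 5.381, Red 3.290, Amber 3.306.
Webster allocation: Violet 4, Gold 6, Red 3, Amber 3.
Every allocation lies between the lower and upper quota.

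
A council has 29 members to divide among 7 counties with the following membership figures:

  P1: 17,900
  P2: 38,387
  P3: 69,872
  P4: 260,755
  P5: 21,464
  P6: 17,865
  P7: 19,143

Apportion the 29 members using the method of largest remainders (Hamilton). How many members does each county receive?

P1 1; P2 3; P3 5; P4 17; P5 1; P6 1; P7 1

Standard divisor: 445386 ÷ 29 ≈ 15358.138.
Standard quotas: P1 1.1655, P2 2.4995, P3 4.5495, P4 16.9783, P5 1.3976, P6 1.1632, P7 1.2464.
Lower quotas: P1 1, P2 2, P3 4, P4 16, P5 1, P6 1, P7 1 (sum 26, leaving 3 seats).
Remainders in descending order: P4 0.9783, P3 0.5495, P2 0.4995, P5 0.3976, P7 0.2464, P1 0.1655, P6 0.1632.
Largest remainders: P4, P3, P2 receive the extra seats.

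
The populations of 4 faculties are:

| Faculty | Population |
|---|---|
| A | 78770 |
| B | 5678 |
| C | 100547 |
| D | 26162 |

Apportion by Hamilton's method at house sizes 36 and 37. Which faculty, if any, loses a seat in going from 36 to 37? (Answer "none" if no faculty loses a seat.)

D

At 36 seats: A 13, B 1, C 17, D 5.
At 37 seats: A 14, B 1, C 18, D 4.
D drops from 5 to 4.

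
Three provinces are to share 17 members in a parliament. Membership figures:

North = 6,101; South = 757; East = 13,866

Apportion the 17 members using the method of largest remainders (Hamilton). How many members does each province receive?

North 5, South 1, East 11

Standard divisor: 20724 ÷ 17 ≈ 1219.059.
Standard quotas: North 5.0047, South 0.6210, East 11.3743.
Lower quotas: North 5, South 0, East 11 (sum 16, leaving 1 seat).
Remainders in descending order: South 0.6210, East 0.3743, North 0.0047.
Largest remainder: South receives the extra seat.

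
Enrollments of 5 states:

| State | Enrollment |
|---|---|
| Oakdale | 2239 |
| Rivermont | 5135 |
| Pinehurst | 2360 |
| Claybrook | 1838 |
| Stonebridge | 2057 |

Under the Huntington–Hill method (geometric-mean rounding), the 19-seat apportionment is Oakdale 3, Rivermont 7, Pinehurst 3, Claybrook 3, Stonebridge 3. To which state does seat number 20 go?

Priority for the next seat is population ÷ (√(s·(s+1))).
Priorities: Oakdale 646.344, Rivermont 686.193, Pinehurst 681.273, Claybrook 530.585, Stonebridge 593.805.
Highest priority: Rivermont.

Rivermont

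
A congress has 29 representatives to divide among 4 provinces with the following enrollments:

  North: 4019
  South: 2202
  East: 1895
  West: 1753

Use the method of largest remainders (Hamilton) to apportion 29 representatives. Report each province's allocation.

North=12, South=6, East=6, West=5

Total 9869; standard divisor 9869/29 ≈ 340.31.
Standard quotas: North 11.810, South 6.471, East 5.568, West 5.151.
Lower quotas: North 11, South 6, East 5, West 5 (sum 27, leaving 2 seats).
Remainders in descending order: North 0.810, East 0.568, South 0.471, West 0.151.
Largest remainders: North, East receive the extra seats.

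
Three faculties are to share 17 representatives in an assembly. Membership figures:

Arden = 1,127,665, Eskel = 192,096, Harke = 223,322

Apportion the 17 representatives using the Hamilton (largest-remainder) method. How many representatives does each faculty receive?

Arden 12, Eskel 2, Harke 3

The standard divisor is 1543083/17 ≈ 90769.588.
Standard quotas: Arden 12.4234, Eskel 2.1163, Harke 2.4603.
Lower quotas: Arden 12, Eskel 2, Harke 2 (sum 16, leaving 1 seat).
Remainders in descending order: Harke 0.4603, Arden 0.4234, Eskel 0.1163.
The surplus seat goes to Harke.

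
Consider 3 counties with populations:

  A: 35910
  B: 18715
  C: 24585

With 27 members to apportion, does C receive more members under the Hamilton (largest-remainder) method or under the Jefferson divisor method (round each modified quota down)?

Hamilton

Hamilton: A 12, B 6, C 9.
Jefferson: A 13, B 6, C 8.
C gets 9 under Hamilton and 8 under Jefferson.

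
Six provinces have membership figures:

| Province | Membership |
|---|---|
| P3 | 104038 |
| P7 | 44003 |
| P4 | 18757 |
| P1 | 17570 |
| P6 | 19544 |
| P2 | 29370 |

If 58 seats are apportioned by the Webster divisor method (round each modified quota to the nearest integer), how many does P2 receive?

Standard divisor 233282/58 ≈ 4022.103; standard quotas: P3 25.867, P7 10.940, P4 4.663, P1 4.368, P6 4.859, P2 7.302.
Rounding to the nearest integer gives P3 26, P7 11, P4 5, P1 4, P6 5, P2 7 — total 58, matching the house size, so no adjustment is needed.
P2 receives 7.

7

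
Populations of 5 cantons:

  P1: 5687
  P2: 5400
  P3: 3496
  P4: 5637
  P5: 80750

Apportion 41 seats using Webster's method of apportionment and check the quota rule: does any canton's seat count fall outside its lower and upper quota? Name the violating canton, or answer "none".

P5

Standard quotas: P1 2.309, P2 2.193, P3 1.420, P4 2.289, P5 32.789.
Webster allocation: P1 2, P2 2, P3 1, P4 2, P5 34.
P5 has quota 32.789 (lower 32, upper 33) but receives 34 — outside the quota interval.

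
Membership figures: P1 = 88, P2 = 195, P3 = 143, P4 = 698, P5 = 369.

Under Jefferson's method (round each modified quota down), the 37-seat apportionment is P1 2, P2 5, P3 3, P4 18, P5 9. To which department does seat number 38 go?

P5

Priority for the next seat is population ÷ (current seats + 1).
Priorities: P1 29.333, P2 32.500, P3 35.750, P4 36.737, P5 36.900.
Highest priority: P5.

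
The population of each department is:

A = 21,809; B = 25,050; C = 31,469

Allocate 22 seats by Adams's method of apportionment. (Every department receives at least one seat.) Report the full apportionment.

A=6, B=7, C=9

Standard divisor 78328/22 ≈ 3560.364; standard quotas: A 6.125, B 7.036, C 8.839.
Rounding up gives 7, 8, 9 = 24 seats, so the divisor must be adjusted.
With modified divisor 3800: modified quotas A 5.739, B 6.592, C 8.281.
Rounding up: A 6, B 7, C 9 (total 22).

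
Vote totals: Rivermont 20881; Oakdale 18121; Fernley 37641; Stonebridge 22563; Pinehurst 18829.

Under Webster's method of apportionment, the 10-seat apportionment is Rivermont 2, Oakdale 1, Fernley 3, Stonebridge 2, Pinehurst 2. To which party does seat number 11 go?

Oakdale

Priority for the next seat is population ÷ (current seats + 0.5).
Priorities: Rivermont 8352.400, Oakdale 12080.667, Fernley 10754.571, Stonebridge 9025.200, Pinehurst 7531.600.
Highest priority: Oakdale.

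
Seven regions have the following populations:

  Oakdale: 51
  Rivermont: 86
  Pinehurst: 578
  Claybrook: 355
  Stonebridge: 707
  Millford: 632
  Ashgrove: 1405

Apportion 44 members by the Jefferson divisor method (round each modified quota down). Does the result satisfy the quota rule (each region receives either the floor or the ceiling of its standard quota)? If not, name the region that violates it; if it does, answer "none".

none

Standard quotas: Oakdale 0.588, Rivermont 0.992, Pinehurst 6.668, Claybrook 4.095, Stonebridge 8.156, Millford 7.291, Ashgrove 16.209.
Jefferson allocation: Oakdale 0, Rivermont 1, Pinehurst 7, Claybrook 4, Stonebridge 8, Millford 7, Ashgrove 17.
Every allocation lies between the lower and upper quota.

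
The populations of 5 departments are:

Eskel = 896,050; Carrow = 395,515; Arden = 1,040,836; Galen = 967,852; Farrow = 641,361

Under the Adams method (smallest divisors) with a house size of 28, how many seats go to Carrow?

3

Standard divisor 3941614/28 ≈ 140771.929; standard quotas: Eskel 6.365, Carrow 2.810, Arden 7.394, Galen 6.875, Farrow 4.556.
Rounding up gives 7, 3, 8, 7, 5 = 30 seats, so the divisor must be adjusted.
With modified divisor 154800: modified quotas Eskel 5.788, Carrow 2.555, Arden 6.724, Galen 6.252, Farrow 4.143.
Rounding up: Eskel 6, Carrow 3, Arden 7, Galen 7, Farrow 5 (total 28).
Carrow receives 3.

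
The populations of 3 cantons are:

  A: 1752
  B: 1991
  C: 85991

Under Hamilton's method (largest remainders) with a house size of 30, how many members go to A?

0

Standard divisor: 89734 ÷ 30 ≈ 2991.133.
Standard quotas: A 0.5857, B 0.6656, C 28.7486.
Lower quotas: A 0, B 0, C 28 (sum 28, leaving 2 seats).
Remainders in descending order: C 0.7486, B 0.6656, A 0.5857.
Largest remainders: C, B receive the extra seats.
A receives 0.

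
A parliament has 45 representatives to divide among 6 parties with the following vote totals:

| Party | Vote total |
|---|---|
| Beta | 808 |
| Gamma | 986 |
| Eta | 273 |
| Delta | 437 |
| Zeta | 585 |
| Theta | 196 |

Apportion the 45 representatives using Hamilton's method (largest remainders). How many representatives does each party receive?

Beta 11, Gamma 13, Eta 4, Delta 6, Zeta 8, Theta 3

Total 3285; standard divisor 3285/45 = 73.
Standard quotas: Beta 11.068, Gamma 13.507, Eta 3.740, Delta 5.986, Zeta 8.014, Theta 2.685.
Lower quotas: Beta 11, Gamma 13, Eta 3, Delta 5, Zeta 8, Theta 2 (sum 42, leaving 3 seats).
Remainders in descending order: Delta 0.986, Eta 0.740, Theta 0.685, Gamma 0.507, Beta 0.068, Zeta 0.014.
The surplus seats go to Delta, Eta, Theta.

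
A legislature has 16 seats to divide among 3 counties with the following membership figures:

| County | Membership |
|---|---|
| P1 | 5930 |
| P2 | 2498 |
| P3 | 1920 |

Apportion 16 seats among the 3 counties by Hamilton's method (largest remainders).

Standard divisor: 10348 ÷ 16 ≈ 646.75.
Standard quotas: P1 9.1689, P2 3.8624, P3 2.9687.
Lower quotas: P1 9, P2 3, P3 2 (sum 14, leaving 2 seats).
Remainders in descending order: P3 0.9687, P2 0.8624, P1 0.1689.
The surplus seats go to P3, P2.

P1: 9, P2: 4, P3: 3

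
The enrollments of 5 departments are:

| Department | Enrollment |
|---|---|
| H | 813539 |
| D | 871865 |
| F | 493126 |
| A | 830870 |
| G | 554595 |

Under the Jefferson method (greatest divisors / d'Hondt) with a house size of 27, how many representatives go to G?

Standard divisor 3563995/27 ≈ 131999.815; standard quotas: H 6.163, D 6.605, F 3.736, A 6.294, G 4.201.
Rounding down gives 6, 6, 3, 6, 4 = 25 seats, so the divisor must be adjusted.
With modified divisor 121000: modified quotas H 6.723, D 7.205, F 4.075, A 6.867, G 4.583.
Rounding down: H 6, D 7, F 4, A 6, G 4 (total 27).
G receives 4.

4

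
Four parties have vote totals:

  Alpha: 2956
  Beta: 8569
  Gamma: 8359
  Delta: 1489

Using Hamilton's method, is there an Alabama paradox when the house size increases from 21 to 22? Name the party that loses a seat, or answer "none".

At 21 seats: Alpha 3, Beta 8, Gamma 8, Delta 2.
At 22 seats: Alpha 3, Beta 9, Gamma 9, Delta 1.
Delta drops from 2 to 1.

Delta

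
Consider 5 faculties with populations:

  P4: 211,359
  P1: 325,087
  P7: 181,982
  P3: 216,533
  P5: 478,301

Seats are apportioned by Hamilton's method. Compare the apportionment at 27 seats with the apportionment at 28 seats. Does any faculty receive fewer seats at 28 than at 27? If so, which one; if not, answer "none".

none

At 27 seats: P4 4, P1 6, P7 4, P3 4, P5 9.
At 28 seats: P4 4, P1 6, P7 4, P3 4, P5 10.
No faculty's allocation decreased.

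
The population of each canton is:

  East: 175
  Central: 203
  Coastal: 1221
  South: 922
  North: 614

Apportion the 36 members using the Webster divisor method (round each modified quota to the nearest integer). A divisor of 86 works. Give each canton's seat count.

With modified divisor 86: modified quotas East 2.035, Central 2.360, Coastal 14.198, South 10.721, North 7.140.
Rounding to the nearest integer: East 2, Central 2, Coastal 14, South 11, North 7 (total 36).

East 2; Central 2; Coastal 14; South 11; North 7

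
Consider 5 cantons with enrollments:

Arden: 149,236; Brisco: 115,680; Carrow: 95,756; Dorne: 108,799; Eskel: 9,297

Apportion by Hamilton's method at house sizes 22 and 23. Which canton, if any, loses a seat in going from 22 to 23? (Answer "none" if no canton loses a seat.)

At 22 seats: Arden 7, Brisco 5, Carrow 4, Dorne 5, Eskel 1.
At 23 seats: Arden 7, Brisco 6, Carrow 5, Dorne 5, Eskel 0.
Eskel drops from 1 to 0.

Eskel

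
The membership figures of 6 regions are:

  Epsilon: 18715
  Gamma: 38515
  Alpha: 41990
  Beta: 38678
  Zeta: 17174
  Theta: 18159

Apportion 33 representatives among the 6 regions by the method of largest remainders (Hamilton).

Standard divisor: 173231 ÷ 33 ≈ 5249.424.
Standard quotas: Epsilon 3.5652, Gamma 7.3370, Alpha 7.9990, Beta 7.3680, Zeta 3.2716, Theta 3.4592.
Lower quotas: Epsilon 3, Gamma 7, Alpha 7, Beta 7, Zeta 3, Theta 3 (sum 30, leaving 3 seats).
Remainders in descending order: Alpha 0.9990, Epsilon 0.5652, Theta 0.4592, Beta 0.3680, Gamma 0.3370, Zeta 0.2716.
The surplus seats go to Alpha, Epsilon, Theta.

Epsilon=4, Gamma=7, Alpha=8, Beta=7, Zeta=3, Theta=4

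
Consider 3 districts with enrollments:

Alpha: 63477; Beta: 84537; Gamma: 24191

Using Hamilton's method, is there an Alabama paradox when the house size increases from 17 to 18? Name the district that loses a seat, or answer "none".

At 17 seats: Alpha 6, Beta 8, Gamma 3.
At 18 seats: Alpha 7, Beta 9, Gamma 2.
Gamma drops from 3 to 2.

Gamma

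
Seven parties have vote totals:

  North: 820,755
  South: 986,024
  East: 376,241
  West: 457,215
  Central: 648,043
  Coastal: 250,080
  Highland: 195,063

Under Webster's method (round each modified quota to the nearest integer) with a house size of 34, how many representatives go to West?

4

Standard divisor 3733421/34 ≈ 109806.5; standard quotas: North 7.475, South 8.980, East 3.426, West 4.164, Central 5.902, Coastal 2.277, Highland 1.776.
Rounding to the nearest integer gives 7, 9, 3, 4, 6, 2, 2 = 33 seats, so the divisor must be adjusted.
With modified divisor 108500: modified quotas North 7.565, South 9.088, East 3.468, West 4.214, Central 5.973, Coastal 2.305, Highland 1.798.
Rounding to the nearest integer: North 8, South 9, East 3, West 4, Central 6, Coastal 2, Highland 2 (total 34).
West receives 4.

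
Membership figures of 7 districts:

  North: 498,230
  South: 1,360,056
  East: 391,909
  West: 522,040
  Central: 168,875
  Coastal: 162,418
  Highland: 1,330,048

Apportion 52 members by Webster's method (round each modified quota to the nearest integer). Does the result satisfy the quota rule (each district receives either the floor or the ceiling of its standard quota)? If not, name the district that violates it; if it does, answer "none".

none

Standard quotas: North 5.844, South 15.952, East 4.597, West 6.123, Central 1.981, Coastal 1.905, Highland 15.600.
Webster allocation: North 6, South 16, East 5, West 6, Central 2, Coastal 2, Highland 15.
Every allocation lies between the lower and upper quota.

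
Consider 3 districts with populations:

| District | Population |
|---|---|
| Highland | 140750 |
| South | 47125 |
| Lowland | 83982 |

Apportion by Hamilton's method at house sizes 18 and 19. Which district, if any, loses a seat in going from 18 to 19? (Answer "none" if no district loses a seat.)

none

At 18 seats: Highland 9, South 3, Lowland 6.
At 19 seats: Highland 10, South 3, Lowland 6.
No district's allocation decreased.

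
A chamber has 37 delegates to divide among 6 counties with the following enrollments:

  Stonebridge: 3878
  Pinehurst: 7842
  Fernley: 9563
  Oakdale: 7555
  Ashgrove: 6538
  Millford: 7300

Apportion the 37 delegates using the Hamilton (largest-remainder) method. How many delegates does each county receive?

Stonebridge 3, Pinehurst 7, Fernley 8, Oakdale 7, Ashgrove 6, Millford 6

Total 42676; standard divisor 42676/37 ≈ 1153.405.
Standard quotas: Stonebridge 3.3622, Pinehurst 6.7990, Fernley 8.2911, Oakdale 6.5502, Ashgrove 5.6684, Millford 6.3291.
Lower quotas: Stonebridge 3, Pinehurst 6, Fernley 8, Oakdale 6, Ashgrove 5, Millford 6 (sum 34, leaving 3 seats).
Remainders in descending order: Pinehurst 0.7990, Ashgrove 0.6684, Oakdale 0.5502, Stonebridge 0.3622, Millford 0.3291, Fernley 0.2911.
Largest remainders: Pinehurst, Ashgrove, Oakdale receive the extra seats.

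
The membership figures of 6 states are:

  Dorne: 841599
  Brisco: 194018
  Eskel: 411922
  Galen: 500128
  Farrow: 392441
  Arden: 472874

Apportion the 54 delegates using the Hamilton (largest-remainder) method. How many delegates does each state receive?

The standard divisor is 2812982/54 ≈ 52092.259.
Standard quotas: Dorne 16.1559, Brisco 3.7245, Eskel 7.9075, Galen 9.6008, Farrow 7.5336, Arden 9.0776.
Lower quotas: Dorne 16, Brisco 3, Eskel 7, Galen 9, Farrow 7, Arden 9 (sum 51, leaving 3 seats).
Remainders in descending order: Eskel 0.9075, Brisco 0.7245, Galen 0.6008, Farrow 0.5336, Dorne 0.1559, Arden 0.0776.
Largest remainders: Eskel, Brisco, Galen receive the extra seats.

Dorne 16, Brisco 4, Eskel 8, Galen 10, Farrow 7, Arden 9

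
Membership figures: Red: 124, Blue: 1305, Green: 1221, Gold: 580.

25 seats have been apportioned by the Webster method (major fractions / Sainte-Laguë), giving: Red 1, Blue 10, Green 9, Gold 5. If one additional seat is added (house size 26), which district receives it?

Priority for the next seat is population ÷ (current seats + 0.5).
Priorities: Red 82.667, Blue 124.286, Green 128.526, Gold 105.455.
Highest priority: Green.

Green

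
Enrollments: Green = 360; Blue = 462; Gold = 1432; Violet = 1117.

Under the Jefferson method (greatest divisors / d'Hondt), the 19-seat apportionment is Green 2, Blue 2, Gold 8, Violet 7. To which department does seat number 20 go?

Gold

Priority for the next seat is population ÷ (current seats + 1).
Priorities: Green 120.000, Blue 154.000, Gold 159.111, Violet 139.625.
Highest priority: Gold.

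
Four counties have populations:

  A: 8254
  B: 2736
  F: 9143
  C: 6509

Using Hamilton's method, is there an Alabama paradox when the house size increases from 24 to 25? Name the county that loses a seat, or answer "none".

B

At 24 seats: A 7, B 3, F 8, C 6.
At 25 seats: A 8, B 2, F 9, C 6.
B drops from 3 to 2.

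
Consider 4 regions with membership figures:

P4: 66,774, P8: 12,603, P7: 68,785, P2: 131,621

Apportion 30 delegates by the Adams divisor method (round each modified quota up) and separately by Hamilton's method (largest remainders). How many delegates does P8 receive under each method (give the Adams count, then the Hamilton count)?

Adams: P4 7, P8 2, P7 7, P2 14.
Hamilton: P4 7, P8 1, P7 8, P2 14.
P8 gets 2 under Adams and 1 under Hamilton.

2 and 1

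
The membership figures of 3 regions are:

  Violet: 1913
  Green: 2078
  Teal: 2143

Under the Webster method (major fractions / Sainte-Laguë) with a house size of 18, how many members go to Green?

Standard divisor 6134/18 ≈ 340.778; standard quotas: Violet 5.614, Green 6.098, Teal 6.289.
Rounding to the nearest integer gives Violet 6, Green 6, Teal 6 — total 18, matching the house size, so no adjustment is needed.
Green receives 6.

6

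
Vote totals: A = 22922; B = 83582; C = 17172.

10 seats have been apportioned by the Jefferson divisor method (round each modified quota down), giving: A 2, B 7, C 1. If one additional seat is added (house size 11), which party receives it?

Priority for the next seat is population ÷ (current seats + 1).
Priorities: A 7640.667, B 10447.750, C 8586.000.
Highest priority: B.

B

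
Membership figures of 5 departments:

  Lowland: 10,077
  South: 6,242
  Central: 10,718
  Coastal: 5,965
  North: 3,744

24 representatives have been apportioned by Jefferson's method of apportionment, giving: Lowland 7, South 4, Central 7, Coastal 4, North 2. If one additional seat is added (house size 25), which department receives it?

Central

Priority for the next seat is population ÷ (current seats + 1).
Priorities: Lowland 1259.625, South 1248.400, Central 1339.750, Coastal 1193.000, North 1248.000.
Highest priority: Central.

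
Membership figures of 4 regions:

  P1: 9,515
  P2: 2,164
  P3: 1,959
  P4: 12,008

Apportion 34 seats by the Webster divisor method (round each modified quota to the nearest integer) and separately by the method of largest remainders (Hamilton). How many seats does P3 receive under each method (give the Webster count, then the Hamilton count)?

Webster: P1 12, P2 3, P3 3, P4 16.
Hamilton: P1 13, P2 3, P3 2, P4 16.
P3 gets 3 under Webster and 2 under Hamilton.

3 and 2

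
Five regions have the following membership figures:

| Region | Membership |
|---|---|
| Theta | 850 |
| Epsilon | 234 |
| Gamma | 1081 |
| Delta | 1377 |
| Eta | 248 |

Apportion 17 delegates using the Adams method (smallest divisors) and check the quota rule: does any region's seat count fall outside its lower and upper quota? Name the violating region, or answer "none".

Standard quotas: Theta 3.813, Epsilon 1.050, Gamma 4.849, Delta 6.177, Eta 1.112.
Adams allocation: Theta 4, Epsilon 1, Gamma 5, Delta 6, Eta 1.
Every allocation lies between the lower and upper quota.

none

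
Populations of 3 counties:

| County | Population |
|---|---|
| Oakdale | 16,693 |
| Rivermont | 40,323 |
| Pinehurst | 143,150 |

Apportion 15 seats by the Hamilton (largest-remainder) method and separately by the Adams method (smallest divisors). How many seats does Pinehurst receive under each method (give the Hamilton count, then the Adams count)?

Hamilton: Oakdale 1, Rivermont 3, Pinehurst 11.
Adams: Oakdale 2, Rivermont 3, Pinehurst 10.
Pinehurst gets 11 under Hamilton and 10 under Adams.

11 and 10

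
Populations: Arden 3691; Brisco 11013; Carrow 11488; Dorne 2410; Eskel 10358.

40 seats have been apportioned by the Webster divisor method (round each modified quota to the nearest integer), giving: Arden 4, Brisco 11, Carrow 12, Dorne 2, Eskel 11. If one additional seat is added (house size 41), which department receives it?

Dorne

Priority for the next seat is population ÷ (current seats + 0.5).
Priorities: Arden 820.222, Brisco 957.652, Carrow 919.040, Dorne 964.000, Eskel 900.696.
Highest priority: Dorne.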